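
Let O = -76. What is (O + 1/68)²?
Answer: 26697889/4624 ≈ 5773.8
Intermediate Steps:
(O + 1/68)² = (-76 + 1/68)² = (-5167/68)² = 26697889/4624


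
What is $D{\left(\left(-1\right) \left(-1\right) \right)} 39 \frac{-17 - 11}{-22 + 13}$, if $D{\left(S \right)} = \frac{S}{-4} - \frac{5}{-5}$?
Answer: $91$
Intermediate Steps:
$D{\left(S \right)} = 1 - \frac{S}{4}$ ($D{\left(S \right)} = S \left(- \frac{1}{4}\right) - -1 = - \frac{S}{4} + 1 = 1 - \frac{S}{4}$)
$D{\left(\left(-1\right) \left(-1\right) \right)} 39 \frac{-17 - 11}{-22 + 13} = \left(1 - \frac{\left(-1\right) \left(-1\right)}{4}\right) 39 \frac{-17 - 11}{-22 + 13} = \left(1 - \frac{1}{4}\right) 39 \left(- \frac{28}{-9}\right) = \left(1 - \frac{1}{4}\right) 39 \left(\left(-28\right) \left(- \frac{1}{9}\right)\right) = \frac{3}{4} \cdot 39 \cdot \frac{28}{9} = \frac{117}{4} \cdot \frac{28}{9} = 91$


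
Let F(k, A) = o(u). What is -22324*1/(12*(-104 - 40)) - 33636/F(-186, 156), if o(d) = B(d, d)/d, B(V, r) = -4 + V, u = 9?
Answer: -130748863/2160 ≈ -60532.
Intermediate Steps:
o(d) = (-4 + d)/d
F(k, A) = 5/9 (F(k, A) = (-4 + 9)/9 = (⅑)*5 = 5/9)
-22324*1/(12*(-104 - 40)) - 33636/F(-186, 156) = -22324*1/(12*(-104 - 40)) - 33636/5/9 = -22324/(12*(-144)) - 33636*9/5 = -22324/(-1728) - 302724/5 = -22324*(-1/1728) - 302724/5 = 5581/432 - 302724/5 = -130748863/2160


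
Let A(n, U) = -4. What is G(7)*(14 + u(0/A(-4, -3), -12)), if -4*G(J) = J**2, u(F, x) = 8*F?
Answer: -343/2 ≈ -171.50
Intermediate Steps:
G(J) = -J**2/4
G(7)*(14 + u(0/A(-4, -3), -12)) = (-1/4*7**2)*(14 + 8*(0/(-4))) = (-1/4*49)*(14 + 8*(0*(-1/4))) = -49*(14 + 8*0)/4 = -49*(14 + 0)/4 = -49/4*14 = -343/2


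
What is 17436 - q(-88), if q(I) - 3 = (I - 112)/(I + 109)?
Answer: 366293/21 ≈ 17443.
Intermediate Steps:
q(I) = 3 + (-112 + I)/(109 + I) (q(I) = 3 + (I - 112)/(I + 109) = 3 + (-112 + I)/(109 + I))
17436 - q(-88) = 17436 - (215 + 4*(-88))/(109 - 88) = 17436 - (215 - 352)/21 = 17436 - (-137)/21 = 17436 - 1*(-137/21) = 17436 + 137/21 = 366293/21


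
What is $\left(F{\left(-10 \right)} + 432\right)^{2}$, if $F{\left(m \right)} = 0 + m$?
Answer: $178084$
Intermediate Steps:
$F{\left(m \right)} = m$
$\left(F{\left(-10 \right)} + 432\right)^{2} = \left(-10 + 432\right)^{2} = 422^{2} = 178084$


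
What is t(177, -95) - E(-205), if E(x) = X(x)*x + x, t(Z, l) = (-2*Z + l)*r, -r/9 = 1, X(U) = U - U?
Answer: 4246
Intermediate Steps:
X(U) = 0
r = -9 (r = -9*1 = -9)
t(Z, l) = -9*l + 18*Z (t(Z, l) = (-2*Z + l)*(-9) = (l - 2*Z)*(-9) = -9*l + 18*Z)
E(x) = x (E(x) = 0*x + x = 0 + x = x)
t(177, -95) - E(-205) = (-9*(-95) + 18*177) - 1*(-205) = (855 + 3186) + 205 = 4041 + 205 = 4246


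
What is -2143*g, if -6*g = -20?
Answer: -21430/3 ≈ -7143.3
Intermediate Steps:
g = 10/3 (g = -1/6*(-20) = 10/3 ≈ 3.3333)
-2143*g = -2143*10/3 = -21430/3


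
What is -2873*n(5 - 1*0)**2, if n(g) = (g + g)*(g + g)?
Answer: -28730000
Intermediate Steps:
n(g) = 4*g**2 (n(g) = (2*g)*(2*g) = 4*g**2)
-2873*n(5 - 1*0)**2 = -2873*16*(5 - 1*0)**4 = -2873*16*(5 + 0)**4 = -2873*(4*5**2)**2 = -2873*(4*25)**2 = -2873*100**2 = -2873*10000 = -28730000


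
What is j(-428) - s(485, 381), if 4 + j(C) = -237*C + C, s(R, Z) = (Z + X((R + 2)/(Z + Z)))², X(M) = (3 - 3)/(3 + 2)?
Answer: -44157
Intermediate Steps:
X(M) = 0 (X(M) = 0/5 = 0*(⅕) = 0)
s(R, Z) = Z² (s(R, Z) = (Z + 0)² = Z²)
j(C) = -4 - 236*C (j(C) = -4 + (-237*C + C) = -4 - 236*C)
j(-428) - s(485, 381) = (-4 - 236*(-428)) - 1*381² = (-4 + 101008) - 1*145161 = 101004 - 145161 = -44157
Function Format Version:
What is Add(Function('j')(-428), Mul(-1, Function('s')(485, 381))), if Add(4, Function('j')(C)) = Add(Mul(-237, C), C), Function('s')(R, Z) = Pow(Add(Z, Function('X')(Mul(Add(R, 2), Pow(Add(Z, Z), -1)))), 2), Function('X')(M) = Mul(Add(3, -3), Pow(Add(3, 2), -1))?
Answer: -44157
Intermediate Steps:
Function('X')(M) = 0 (Function('X')(M) = Mul(0, Pow(5, -1)) = Mul(0, Rational(1, 5)) = 0)
Function('s')(R, Z) = Pow(Z, 2) (Function('s')(R, Z) = Pow(Add(Z, 0), 2) = Pow(Z, 2))
Function('j')(C) = Add(-4, Mul(-236, C)) (Function('j')(C) = Add(-4, Add(Mul(-237, C), C)) = Add(-4, Mul(-236, C)))
Add(Function('j')(-428), Mul(-1, Function('s')(485, 381))) = Add(Add(-4, Mul(-236, -428)), Mul(-1, Pow(381, 2))) = Add(Add(-4, 101008), Mul(-1, 145161)) = Add(101004, -145161) = -44157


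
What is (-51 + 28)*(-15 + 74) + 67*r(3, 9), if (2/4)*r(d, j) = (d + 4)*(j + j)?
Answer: 15527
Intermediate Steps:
r(d, j) = 4*j*(4 + d) (r(d, j) = 2*((d + 4)*(j + j)) = 2*((4 + d)*(2*j)) = 2*(2*j*(4 + d)) = 4*j*(4 + d))
(-51 + 28)*(-15 + 74) + 67*r(3, 9) = (-51 + 28)*(-15 + 74) + 67*(4*9*(4 + 3)) = -23*59 + 67*(4*9*7) = -1357 + 67*252 = -1357 + 16884 = 15527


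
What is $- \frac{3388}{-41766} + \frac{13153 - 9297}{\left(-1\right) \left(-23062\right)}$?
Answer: $\frac{59795938}{240801873} \approx 0.24832$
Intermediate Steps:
$- \frac{3388}{-41766} + \frac{13153 - 9297}{\left(-1\right) \left(-23062\right)} = \left(-3388\right) \left(- \frac{1}{41766}\right) + \frac{13153 - 9297}{23062} = \frac{1694}{20883} + 3856 \cdot \frac{1}{23062} = \frac{1694}{20883} + \frac{1928}{11531} = \frac{59795938}{240801873}$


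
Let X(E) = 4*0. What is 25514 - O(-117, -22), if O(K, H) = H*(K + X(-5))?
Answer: 22940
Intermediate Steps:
X(E) = 0
O(K, H) = H*K (O(K, H) = H*(K + 0) = H*K)
25514 - O(-117, -22) = 25514 - (-22)*(-117) = 25514 - 1*2574 = 25514 - 2574 = 22940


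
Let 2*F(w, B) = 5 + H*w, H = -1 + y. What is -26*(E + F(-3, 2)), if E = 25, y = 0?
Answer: -754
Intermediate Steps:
H = -1 (H = -1 + 0 = -1)
F(w, B) = 5/2 - w/2 (F(w, B) = (5 - w)/2 = 5/2 - w/2)
-26*(E + F(-3, 2)) = -26*(25 + (5/2 - ½*(-3))) = -26*(25 + (5/2 + 3/2)) = -26*(25 + 4) = -26*29 = -754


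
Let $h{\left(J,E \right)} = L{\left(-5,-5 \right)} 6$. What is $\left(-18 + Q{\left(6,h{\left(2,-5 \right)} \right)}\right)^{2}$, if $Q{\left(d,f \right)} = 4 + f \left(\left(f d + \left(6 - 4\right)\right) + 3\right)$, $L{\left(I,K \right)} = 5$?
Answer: $30647296$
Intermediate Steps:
$h{\left(J,E \right)} = 30$ ($h{\left(J,E \right)} = 5 \cdot 6 = 30$)
$Q{\left(d,f \right)} = 4 + f \left(5 + d f\right)$ ($Q{\left(d,f \right)} = 4 + f \left(\left(d f + 2\right) + 3\right) = 4 + f \left(\left(2 + d f\right) + 3\right) = 4 + f \left(5 + d f\right)$)
$\left(-18 + Q{\left(6,h{\left(2,-5 \right)} \right)}\right)^{2} = \left(-18 + \left(4 + 5 \cdot 30 + 6 \cdot 30^{2}\right)\right)^{2} = \left(-18 + \left(4 + 150 + 6 \cdot 900\right)\right)^{2} = \left(-18 + \left(4 + 150 + 5400\right)\right)^{2} = \left(-18 + 5554\right)^{2} = 5536^{2} = 30647296$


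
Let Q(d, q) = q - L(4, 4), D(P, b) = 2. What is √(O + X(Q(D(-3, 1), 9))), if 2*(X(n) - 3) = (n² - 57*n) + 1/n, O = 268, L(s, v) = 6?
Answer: √6846/6 ≈ 13.790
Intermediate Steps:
Q(d, q) = -6 + q (Q(d, q) = q - 1*6 = q - 6 = -6 + q)
X(n) = 3 + 1/(2*n) + n²/2 - 57*n/2 (X(n) = 3 + ((n² - 57*n) + 1/n)/2 = 3 + (1/n + n² - 57*n)/2 = 3 + (1/(2*n) + n²/2 - 57*n/2) = 3 + 1/(2*n) + n²/2 - 57*n/2)
√(O + X(Q(D(-3, 1), 9))) = √(268 + (1 + (-6 + 9)*(6 + (-6 + 9)² - 57*(-6 + 9)))/(2*(-6 + 9))) = √(268 + (½)*(1 + 3*(6 + 3² - 57*3))/3) = √(268 + (½)*(⅓)*(1 + 3*(6 + 9 - 171))) = √(268 + (½)*(⅓)*(1 + 3*(-156))) = √(268 + (½)*(⅓)*(1 - 468)) = √(268 + (½)*(⅓)*(-467)) = √(268 - 467/6) = √(1141/6) = √6846/6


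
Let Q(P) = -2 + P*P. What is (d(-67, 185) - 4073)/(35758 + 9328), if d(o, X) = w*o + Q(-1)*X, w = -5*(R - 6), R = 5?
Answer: -4593/45086 ≈ -0.10187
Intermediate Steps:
Q(P) = -2 + P²
w = 5 (w = -5*(5 - 6) = -5*(-1) = 5)
d(o, X) = -X + 5*o (d(o, X) = 5*o + (-2 + (-1)²)*X = 5*o + (-2 + 1)*X = 5*o - X = -X + 5*o)
(d(-67, 185) - 4073)/(35758 + 9328) = ((-1*185 + 5*(-67)) - 4073)/(35758 + 9328) = ((-185 - 335) - 4073)/45086 = (-520 - 4073)*(1/45086) = -4593*1/45086 = -4593/45086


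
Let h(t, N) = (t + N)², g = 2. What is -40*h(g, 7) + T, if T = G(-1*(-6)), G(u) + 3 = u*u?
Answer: -3207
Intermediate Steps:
h(t, N) = (N + t)²
G(u) = -3 + u² (G(u) = -3 + u*u = -3 + u²)
T = 33 (T = -3 + (-1*(-6))² = -3 + 6² = -3 + 36 = 33)
-40*h(g, 7) + T = -40*(7 + 2)² + 33 = -40*9² + 33 = -40*81 + 33 = -3240 + 33 = -3207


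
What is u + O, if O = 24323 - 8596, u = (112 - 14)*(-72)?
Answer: 8671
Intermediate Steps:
u = -7056 (u = 98*(-72) = -7056)
O = 15727
u + O = -7056 + 15727 = 8671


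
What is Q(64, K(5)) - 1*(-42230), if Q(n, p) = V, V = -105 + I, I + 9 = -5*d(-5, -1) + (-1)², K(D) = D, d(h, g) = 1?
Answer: 42112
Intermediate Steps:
I = -13 (I = -9 + (-5*1 + (-1)²) = -9 + (-5 + 1) = -9 - 4 = -13)
V = -118 (V = -105 - 13 = -118)
Q(n, p) = -118
Q(64, K(5)) - 1*(-42230) = -118 - 1*(-42230) = -118 + 42230 = 42112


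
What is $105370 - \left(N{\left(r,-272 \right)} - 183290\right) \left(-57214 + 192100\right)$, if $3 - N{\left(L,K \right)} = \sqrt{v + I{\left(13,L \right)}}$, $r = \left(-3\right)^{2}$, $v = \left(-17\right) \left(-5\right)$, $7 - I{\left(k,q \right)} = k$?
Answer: $24722955652 + 134886 \sqrt{79} \approx 2.4724 \cdot 10^{10}$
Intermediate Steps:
$I{\left(k,q \right)} = 7 - k$
$v = 85$
$r = 9$
$N{\left(L,K \right)} = 3 - \sqrt{79}$ ($N{\left(L,K \right)} = 3 - \sqrt{85 + \left(7 - 13\right)} = 3 - \sqrt{85 - 6} = 3 - \sqrt{79}$)
$105370 - \left(N{\left(r,-272 \right)} - 183290\right) \left(-57214 + 192100\right) = 105370 - \left(\left(3 - \sqrt{79}\right) - 183290\right) \left(-57214 + 192100\right) = 105370 - \left(-183287 - \sqrt{79}\right) 134886 = 105370 - \left(-24722850282 - 134886 \sqrt{79}\right) = 105370 + \left(24722850282 + 134886 \sqrt{79}\right) = 24722955652 + 134886 \sqrt{79}$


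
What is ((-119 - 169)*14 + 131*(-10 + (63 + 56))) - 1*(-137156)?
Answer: 147403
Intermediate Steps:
((-119 - 169)*14 + 131*(-10 + (63 + 56))) - 1*(-137156) = (-288*14 + 131*(-10 + 119)) + 137156 = (-4032 + 131*109) + 137156 = (-4032 + 14279) + 137156 = 10247 + 137156 = 147403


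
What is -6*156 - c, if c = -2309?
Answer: 1373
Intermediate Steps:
-6*156 - c = -6*156 - 1*(-2309) = -936 + 2309 = 1373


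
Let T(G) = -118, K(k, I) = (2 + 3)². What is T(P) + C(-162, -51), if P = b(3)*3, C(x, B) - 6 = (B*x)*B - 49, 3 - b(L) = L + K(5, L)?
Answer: -421523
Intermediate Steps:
K(k, I) = 25 (K(k, I) = 5² = 25)
b(L) = -22 - L (b(L) = 3 - (L + 25) = 3 - (25 + L) = 3 + (-25 - L) = -22 - L)
C(x, B) = -43 + x*B² (C(x, B) = 6 + ((B*x)*B - 49) = 6 + (x*B² - 49) = 6 + (-49 + x*B²) = -43 + x*B²)
P = -75 (P = (-22 - 1*3)*3 = (-22 - 3)*3 = -25*3 = -75)
T(P) + C(-162, -51) = -118 + (-43 - 162*(-51)²) = -118 + (-43 - 162*2601) = -118 + (-43 - 421362) = -118 - 421405 = -421523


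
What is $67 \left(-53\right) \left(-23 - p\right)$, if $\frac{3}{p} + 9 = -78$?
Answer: $\frac{2364966}{29} \approx 81551.0$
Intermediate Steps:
$p = - \frac{1}{29}$ ($p = \frac{3}{-9 - 78} = \frac{3}{-87} = 3 \left(- \frac{1}{87}\right) = - \frac{1}{29} \approx -0.034483$)
$67 \left(-53\right) \left(-23 - p\right) = 67 \left(-53\right) \left(-23 - - \frac{1}{29}\right) = - 3551 \left(-23 + \frac{1}{29}\right) = \left(-3551\right) \left(- \frac{666}{29}\right) = \frac{2364966}{29}$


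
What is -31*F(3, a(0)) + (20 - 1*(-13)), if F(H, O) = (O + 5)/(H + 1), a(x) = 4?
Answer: -147/4 ≈ -36.750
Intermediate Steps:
F(H, O) = (5 + O)/(1 + H)
-31*F(3, a(0)) + (20 - 1*(-13)) = -31*(5 + 4)/(1 + 3) + (20 - 1*(-13)) = -31*9/4 + (20 + 13) = -31*9/4 + 33 = -279/4 + 33 = -147/4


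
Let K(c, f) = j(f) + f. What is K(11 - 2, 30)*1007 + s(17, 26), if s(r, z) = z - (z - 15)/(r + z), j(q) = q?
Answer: 2599167/43 ≈ 60446.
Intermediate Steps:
K(c, f) = 2*f (K(c, f) = f + f = 2*f)
s(r, z) = z - (-15 + z)/(r + z)
K(11 - 2, 30)*1007 + s(17, 26) = (2*30)*1007 + (15 + 26² - 1*26 + 17*26)/(17 + 26) = 60*1007 + (15 + 676 - 26 + 442)/43 = 60420 + (1/43)*1107 = 60420 + 1107/43 = 2599167/43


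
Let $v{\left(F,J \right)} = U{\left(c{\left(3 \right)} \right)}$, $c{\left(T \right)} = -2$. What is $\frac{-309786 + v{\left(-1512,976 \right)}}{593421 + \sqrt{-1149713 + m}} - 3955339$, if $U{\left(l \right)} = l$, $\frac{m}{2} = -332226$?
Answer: $\frac{- 3955339 \sqrt{1814165} + 2347181534507 i}{\sqrt{1814165} - 593421 i} \approx -3.9553 \cdot 10^{6} + 0.0011826 i$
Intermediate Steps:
$m = -664452$ ($m = 2 \left(-332226\right) = -664452$)
$v{\left(F,J \right)} = -2$
$\frac{-309786 + v{\left(-1512,976 \right)}}{593421 + \sqrt{-1149713 + m}} - 3955339 = \frac{-309786 - 2}{593421 + \sqrt{-1149713 - 664452}} - 3955339 = - \frac{309788}{593421 + \sqrt{-1814165}} - 3955339 = - \frac{309788}{593421 + i \sqrt{1814165}} - 3955339 = -3955339 - \frac{309788}{593421 + i \sqrt{1814165}}$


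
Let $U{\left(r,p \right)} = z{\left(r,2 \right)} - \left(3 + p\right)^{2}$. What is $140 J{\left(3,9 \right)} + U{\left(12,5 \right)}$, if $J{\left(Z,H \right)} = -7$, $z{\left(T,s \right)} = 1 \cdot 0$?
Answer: $-1044$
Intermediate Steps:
$z{\left(T,s \right)} = 0$
$U{\left(r,p \right)} = - \left(3 + p\right)^{2}$ ($U{\left(r,p \right)} = 0 - \left(3 + p\right)^{2} = - \left(3 + p\right)^{2}$)
$140 J{\left(3,9 \right)} + U{\left(12,5 \right)} = 140 \left(-7\right) - \left(3 + 5\right)^{2} = -980 - 8^{2} = -980 - 64 = -1044$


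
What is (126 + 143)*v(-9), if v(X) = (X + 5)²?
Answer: 4304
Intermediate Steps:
v(X) = (5 + X)²
(126 + 143)*v(-9) = (126 + 143)*(5 - 9)² = 269*(-4)² = 269*16 = 4304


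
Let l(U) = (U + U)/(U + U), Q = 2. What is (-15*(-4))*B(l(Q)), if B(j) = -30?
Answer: -1800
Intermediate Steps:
l(U) = 1 (l(U) = (2*U)/((2*U)) = (2*U)*(1/(2*U)) = 1)
(-15*(-4))*B(l(Q)) = -15*(-4)*(-30) = 60*(-30) = -1800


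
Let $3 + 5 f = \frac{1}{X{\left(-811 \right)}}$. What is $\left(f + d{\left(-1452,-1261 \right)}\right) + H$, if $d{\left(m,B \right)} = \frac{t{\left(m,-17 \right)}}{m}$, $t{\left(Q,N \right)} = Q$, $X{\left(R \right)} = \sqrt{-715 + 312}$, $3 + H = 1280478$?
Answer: $\frac{6402377}{5} - \frac{i \sqrt{403}}{2015} \approx 1.2805 \cdot 10^{6} - 0.0099627 i$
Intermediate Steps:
$H = 1280475$ ($H = -3 + 1280478 = 1280475$)
$X{\left(R \right)} = i \sqrt{403}$ ($X{\left(R \right)} = \sqrt{-403} = i \sqrt{403}$)
$f = - \frac{3}{5} - \frac{i \sqrt{403}}{2015}$ ($f = - \frac{3}{5} + \frac{1}{5 i \sqrt{403}} = - \frac{3}{5} + \frac{\left(- \frac{1}{403}\right) i \sqrt{403}}{5} = - \frac{3}{5} - \frac{i \sqrt{403}}{2015} \approx -0.6 - 0.0099627 i$)
$d{\left(m,B \right)} = 1$ ($d{\left(m,B \right)} = \frac{m}{m} = 1$)
$\left(f + d{\left(-1452,-1261 \right)}\right) + H = \left(\left(- \frac{3}{5} - \frac{i \sqrt{403}}{2015}\right) + 1\right) + 1280475 = \left(\frac{2}{5} - \frac{i \sqrt{403}}{2015}\right) + 1280475 = \frac{6402377}{5} - \frac{i \sqrt{403}}{2015}$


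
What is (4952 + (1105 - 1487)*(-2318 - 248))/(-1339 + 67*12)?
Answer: -985164/535 ≈ -1841.4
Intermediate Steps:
(4952 + (1105 - 1487)*(-2318 - 248))/(-1339 + 67*12) = (4952 - 382*(-2566))/(-1339 + 804) = (4952 + 980212)/(-535) = 985164*(-1/535) = -985164/535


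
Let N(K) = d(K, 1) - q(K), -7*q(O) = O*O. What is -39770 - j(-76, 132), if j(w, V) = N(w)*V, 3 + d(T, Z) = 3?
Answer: -1040822/7 ≈ -1.4869e+5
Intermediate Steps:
q(O) = -O²/7 (q(O) = -O*O/7 = -O²/7)
d(T, Z) = 0 (d(T, Z) = -3 + 3 = 0)
N(K) = K²/7 (N(K) = 0 - (-1)*K²/7 = 0 + K²/7 = K²/7)
j(w, V) = V*w²/7 (j(w, V) = (w²/7)*V = V*w²/7)
-39770 - j(-76, 132) = -39770 - 132*(-76)²/7 = -39770 - 132*5776/7 = -39770 - 1*762432/7 = -39770 - 762432/7 = -1040822/7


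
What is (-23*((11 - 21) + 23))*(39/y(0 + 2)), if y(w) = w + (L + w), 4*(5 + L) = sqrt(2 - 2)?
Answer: 11661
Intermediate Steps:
L = -5 (L = -5 + sqrt(2 - 2)/4 = -5 + sqrt(0)/4 = -5 + (1/4)*0 = -5 + 0 = -5)
y(w) = -5 + 2*w (y(w) = w + (-5 + w) = -5 + 2*w)
(-23*((11 - 21) + 23))*(39/y(0 + 2)) = (-23*((11 - 21) + 23))*(39/(-5 + 2*(0 + 2))) = (-23*(-10 + 23))*(39/(-5 + 2*2)) = (-23*13)*(39/(-5 + 4)) = -11661/(-1) = -11661*(-1) = -299*(-39) = 11661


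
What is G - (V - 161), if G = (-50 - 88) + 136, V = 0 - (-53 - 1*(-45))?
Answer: 151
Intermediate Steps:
V = 8 (V = 0 - (-53 + 45) = 0 - 1*(-8) = 0 + 8 = 8)
G = -2 (G = -138 + 136 = -2)
G - (V - 161) = -2 - (8 - 161) = -2 - 1*(-153) = -2 + 153 = 151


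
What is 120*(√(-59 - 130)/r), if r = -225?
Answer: -8*I*√21/5 ≈ -7.3321*I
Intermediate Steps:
120*(√(-59 - 130)/r) = 120*(√(-59 - 130)/(-225)) = 120*(√(-189)*(-1/225)) = 120*((3*I*√21)*(-1/225)) = 120*(-I*√21/75) = -8*I*√21/5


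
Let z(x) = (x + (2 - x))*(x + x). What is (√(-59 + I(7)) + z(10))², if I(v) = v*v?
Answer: (40 + I*√10)² ≈ 1590.0 + 252.98*I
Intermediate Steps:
z(x) = 4*x (z(x) = 2*(2*x) = 4*x)
I(v) = v²
(√(-59 + I(7)) + z(10))² = (√(-59 + 7²) + 4*10)² = (√(-59 + 49) + 40)² = (√(-10) + 40)² = (I*√10 + 40)² = (40 + I*√10)²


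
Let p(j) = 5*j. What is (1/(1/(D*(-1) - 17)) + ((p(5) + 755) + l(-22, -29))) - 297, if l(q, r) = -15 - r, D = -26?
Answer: 506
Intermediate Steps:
(1/(1/(D*(-1) - 17)) + ((p(5) + 755) + l(-22, -29))) - 297 = (1/(1/(-26*(-1) - 17)) + ((5*5 + 755) + (-15 - 1*(-29)))) - 297 = (1/(1/(26 - 17)) + ((25 + 755) + (-15 + 29))) - 297 = (1/(1/9) + (780 + 14)) - 297 = (1/(⅑) + 794) - 297 = (9 + 794) - 297 = 803 - 297 = 506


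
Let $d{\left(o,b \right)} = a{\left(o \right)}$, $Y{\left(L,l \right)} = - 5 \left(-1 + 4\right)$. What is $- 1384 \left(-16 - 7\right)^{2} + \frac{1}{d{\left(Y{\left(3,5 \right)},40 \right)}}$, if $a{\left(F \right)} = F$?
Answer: $- \frac{10982041}{15} \approx -7.3214 \cdot 10^{5}$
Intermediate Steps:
$Y{\left(L,l \right)} = -15$ ($Y{\left(L,l \right)} = \left(-5\right) 3 = -15$)
$d{\left(o,b \right)} = o$
$- 1384 \left(-16 - 7\right)^{2} + \frac{1}{d{\left(Y{\left(3,5 \right)},40 \right)}} = - 1384 \left(-16 - 7\right)^{2} + \frac{1}{-15} = - 1384 \left(-23\right)^{2} - \frac{1}{15} = \left(-1384\right) 529 - \frac{1}{15} = -732136 - \frac{1}{15} = - \frac{10982041}{15}$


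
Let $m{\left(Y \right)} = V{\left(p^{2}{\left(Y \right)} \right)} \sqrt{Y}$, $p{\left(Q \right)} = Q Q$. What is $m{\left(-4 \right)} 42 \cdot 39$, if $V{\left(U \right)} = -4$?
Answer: $- 13104 i \approx - 13104.0 i$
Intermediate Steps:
$p{\left(Q \right)} = Q^{2}$
$m{\left(Y \right)} = - 4 \sqrt{Y}$
$m{\left(-4 \right)} 42 \cdot 39 = - 4 \sqrt{-4} \cdot 42 \cdot 39 = - 4 \cdot 2 i 42 \cdot 39 = - 8 i 42 \cdot 39 = - 336 i 39 = - 13104 i$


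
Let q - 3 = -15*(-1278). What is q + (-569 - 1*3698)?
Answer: 14906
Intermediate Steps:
q = 19173 (q = 3 - 15*(-1278) = 3 + 19170 = 19173)
q + (-569 - 1*3698) = 19173 + (-569 - 1*3698) = 19173 + (-569 - 3698) = 19173 - 4267 = 14906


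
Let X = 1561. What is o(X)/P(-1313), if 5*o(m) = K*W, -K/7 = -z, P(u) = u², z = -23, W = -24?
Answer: 3864/8619845 ≈ 0.00044827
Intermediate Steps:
K = -161 (K = -(-7)*(-23) = -7*23 = -161)
o(m) = 3864/5 (o(m) = (-161*(-24))/5 = (⅕)*3864 = 3864/5)
o(X)/P(-1313) = 3864/(5*((-1313)²)) = (3864/5)/1723969 = (3864/5)*(1/1723969) = 3864/8619845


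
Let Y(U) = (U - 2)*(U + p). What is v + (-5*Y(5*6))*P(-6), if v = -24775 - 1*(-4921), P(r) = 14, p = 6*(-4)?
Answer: -31614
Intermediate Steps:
p = -24
Y(U) = (-24 + U)*(-2 + U) (Y(U) = (U - 2)*(U - 24) = (-2 + U)*(-24 + U) = (-24 + U)*(-2 + U))
v = -19854 (v = -24775 + 4921 = -19854)
v + (-5*Y(5*6))*P(-6) = -19854 - 5*(48 + (5*6)² - 130*6)*14 = -19854 - 5*(48 + 30² - 26*30)*14 = -19854 - 5*(48 + 900 - 780)*14 = -19854 - 5*168*14 = -19854 - 840*14 = -19854 - 11760 = -31614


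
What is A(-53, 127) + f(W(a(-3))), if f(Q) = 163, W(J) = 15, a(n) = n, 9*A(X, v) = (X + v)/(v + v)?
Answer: 186346/1143 ≈ 163.03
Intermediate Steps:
A(X, v) = (X + v)/(18*v) (A(X, v) = ((X + v)/(v + v))/9 = ((X + v)/((2*v)))/9 = ((X + v)*(1/(2*v)))/9 = ((X + v)/(2*v))/9 = (X + v)/(18*v))
A(-53, 127) + f(W(a(-3))) = (1/18)*(-53 + 127)/127 + 163 = (1/18)*(1/127)*74 + 163 = 37/1143 + 163 = 186346/1143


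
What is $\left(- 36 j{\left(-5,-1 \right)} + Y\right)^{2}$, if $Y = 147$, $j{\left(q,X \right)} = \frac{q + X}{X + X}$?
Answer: $1521$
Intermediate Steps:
$j{\left(q,X \right)} = \frac{X + q}{2 X}$
$\left(- 36 j{\left(-5,-1 \right)} + Y\right)^{2} = \left(- 36 \frac{-1 - 5}{2 \left(-1\right)} + 147\right)^{2} = \left(- 36 \cdot \frac{1}{2} \left(-1\right) \left(-6\right) + 147\right)^{2} = \left(\left(-36\right) 3 + 147\right)^{2} = \left(-108 + 147\right)^{2} = 39^{2} = 1521$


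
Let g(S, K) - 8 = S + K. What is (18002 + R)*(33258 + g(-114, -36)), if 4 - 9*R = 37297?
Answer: 1376797700/3 ≈ 4.5893e+8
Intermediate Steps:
g(S, K) = 8 + K + S (g(S, K) = 8 + (S + K) = 8 + (K + S) = 8 + K + S)
R = -12431/3 (R = 4/9 - 1/9*37297 = 4/9 - 37297/9 = -12431/3 ≈ -4143.7)
(18002 + R)*(33258 + g(-114, -36)) = (18002 - 12431/3)*(33258 + (8 - 36 - 114)) = 41575*(33258 - 142)/3 = (41575/3)*33116 = 1376797700/3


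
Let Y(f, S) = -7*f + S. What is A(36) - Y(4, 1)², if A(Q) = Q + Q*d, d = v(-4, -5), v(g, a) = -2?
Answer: -765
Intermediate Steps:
d = -2
Y(f, S) = S - 7*f
A(Q) = -Q (A(Q) = Q + Q*(-2) = Q - 2*Q = -Q)
A(36) - Y(4, 1)² = -1*36 - (1 - 7*4)² = -36 - (1 - 28)² = -36 - 1*(-27)² = -36 - 1*729 = -36 - 729 = -765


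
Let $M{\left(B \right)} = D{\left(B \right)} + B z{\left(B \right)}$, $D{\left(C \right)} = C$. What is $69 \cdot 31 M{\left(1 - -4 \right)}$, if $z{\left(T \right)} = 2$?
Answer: $32085$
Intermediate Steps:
$M{\left(B \right)} = 3 B$ ($M{\left(B \right)} = B + B 2 = B + 2 B = 3 B$)
$69 \cdot 31 M{\left(1 - -4 \right)} = 69 \cdot 31 \cdot 3 \left(1 - -4\right) = 2139 \cdot 3 \left(1 + 4\right) = 2139 \cdot 3 \cdot 5 = 2139 \cdot 15 = 32085$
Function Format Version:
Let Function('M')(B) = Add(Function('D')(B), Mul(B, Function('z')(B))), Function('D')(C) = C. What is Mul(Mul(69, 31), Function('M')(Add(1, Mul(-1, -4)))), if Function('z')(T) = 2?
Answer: 32085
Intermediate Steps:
Function('M')(B) = Mul(3, B) (Function('M')(B) = Add(B, Mul(B, 2)) = Add(B, Mul(2, B)) = Mul(3, B))
Mul(Mul(69, 31), Function('M')(Add(1, Mul(-1, -4)))) = Mul(Mul(69, 31), Mul(3, Add(1, Mul(-1, -4)))) = Mul(2139, Mul(3, Add(1, 4))) = Mul(2139, Mul(3, 5)) = Mul(2139, 15) = 32085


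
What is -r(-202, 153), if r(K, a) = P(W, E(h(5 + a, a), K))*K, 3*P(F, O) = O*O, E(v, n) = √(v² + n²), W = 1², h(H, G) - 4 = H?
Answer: 13543696/3 ≈ 4.5146e+6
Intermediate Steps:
h(H, G) = 4 + H
W = 1
E(v, n) = √(n² + v²)
P(F, O) = O²/3 (P(F, O) = (O*O)/3 = O²/3)
r(K, a) = K*(K²/3 + (9 + a)²/3) (r(K, a) = ((√(K² + (4 + (5 + a))²))²/3)*K = ((√(K² + (9 + a)²))²/3)*K = ((K² + (9 + a)²)/3)*K = (K²/3 + (9 + a)²/3)*K = K*(K²/3 + (9 + a)²/3))
-r(-202, 153) = -(-202)*((-202)² + (9 + 153)²)/3 = -(-202)*(40804 + 162²)/3 = -(-202)*(40804 + 26244)/3 = -(-202)*67048/3 = -1*(-13543696/3) = 13543696/3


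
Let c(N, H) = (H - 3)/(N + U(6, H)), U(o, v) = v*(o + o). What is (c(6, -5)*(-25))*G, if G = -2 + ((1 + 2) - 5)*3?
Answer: 800/27 ≈ 29.630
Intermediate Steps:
G = -8 (G = -2 + (3 - 5)*3 = -2 - 2*3 = -2 - 6 = -8)
U(o, v) = 2*o*v (U(o, v) = v*(2*o) = 2*o*v)
c(N, H) = (-3 + H)/(N + 12*H) (c(N, H) = (H - 3)/(N + 2*6*H) = (-3 + H)/(N + 12*H))
(c(6, -5)*(-25))*G = (((-3 - 5)/(6 + 12*(-5)))*(-25))*(-8) = ((-8/(6 - 60))*(-25))*(-8) = ((-8/(-54))*(-25))*(-8) = (-1/54*(-8)*(-25))*(-8) = ((4/27)*(-25))*(-8) = -100/27*(-8) = 800/27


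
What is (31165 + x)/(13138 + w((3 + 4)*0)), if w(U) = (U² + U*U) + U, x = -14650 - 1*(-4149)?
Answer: 10332/6569 ≈ 1.5728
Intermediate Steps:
x = -10501 (x = -14650 + 4149 = -10501)
w(U) = U + 2*U² (w(U) = (U² + U²) + U = 2*U² + U = U + 2*U²)
(31165 + x)/(13138 + w((3 + 4)*0)) = (31165 - 10501)/(13138 + ((3 + 4)*0)*(1 + 2*((3 + 4)*0))) = 20664/(13138 + (7*0)*(1 + 2*(7*0))) = 20664/(13138 + 0*(1 + 2*0)) = 20664/(13138 + 0*(1 + 0)) = 20664/(13138 + 0*1) = 20664/(13138 + 0) = 20664/13138 = 20664*(1/13138) = 10332/6569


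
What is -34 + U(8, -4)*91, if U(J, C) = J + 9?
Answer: 1513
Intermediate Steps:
U(J, C) = 9 + J
-34 + U(8, -4)*91 = -34 + (9 + 8)*91 = -34 + 17*91 = -34 + 1547 = 1513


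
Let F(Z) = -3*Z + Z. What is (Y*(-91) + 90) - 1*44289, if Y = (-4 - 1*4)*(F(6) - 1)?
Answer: -53663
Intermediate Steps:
F(Z) = -2*Z
Y = 104 (Y = (-4 - 1*4)*(-2*6 - 1) = (-4 - 4)*(-12 - 1) = -8*(-13) = 104)
(Y*(-91) + 90) - 1*44289 = (104*(-91) + 90) - 1*44289 = (-9464 + 90) - 44289 = -9374 - 44289 = -53663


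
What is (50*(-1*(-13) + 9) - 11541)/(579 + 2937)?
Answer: -10441/3516 ≈ -2.9696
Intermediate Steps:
(50*(-1*(-13) + 9) - 11541)/(579 + 2937) = (50*(13 + 9) - 11541)/3516 = (50*22 - 11541)*(1/3516) = (1100 - 11541)*(1/3516) = -10441*1/3516 = -10441/3516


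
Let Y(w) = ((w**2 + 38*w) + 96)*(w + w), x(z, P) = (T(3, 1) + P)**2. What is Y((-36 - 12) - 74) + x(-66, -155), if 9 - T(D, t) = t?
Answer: -2502327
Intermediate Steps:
T(D, t) = 9 - t
x(z, P) = (8 + P)**2 (x(z, P) = ((9 - 1*1) + P)**2 = ((9 - 1) + P)**2 = (8 + P)**2)
Y(w) = 2*w*(96 + w**2 + 38*w) (Y(w) = (96 + w**2 + 38*w)*(2*w) = 2*w*(96 + w**2 + 38*w))
Y((-36 - 12) - 74) + x(-66, -155) = 2*((-36 - 12) - 74)*(96 + ((-36 - 12) - 74)**2 + 38*((-36 - 12) - 74)) + (8 - 155)**2 = 2*(-48 - 74)*(96 + (-48 - 74)**2 + 38*(-48 - 74)) + (-147)**2 = 2*(-122)*(96 + (-122)**2 + 38*(-122)) + 21609 = 2*(-122)*(96 + 14884 - 4636) + 21609 = 2*(-122)*10344 + 21609 = -2523936 + 21609 = -2502327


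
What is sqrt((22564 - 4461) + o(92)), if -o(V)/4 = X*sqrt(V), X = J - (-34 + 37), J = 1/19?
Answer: sqrt(6535183 + 8512*sqrt(23))/19 ≈ 134.97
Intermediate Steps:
J = 1/19 ≈ 0.052632
X = -56/19 (X = 1/19 - (-34 + 37) = 1/19 - 1*3 = 1/19 - 3 = -56/19 ≈ -2.9474)
o(V) = 224*sqrt(V)/19 (o(V) = -(-224)*sqrt(V)/19 = 224*sqrt(V)/19)
sqrt((22564 - 4461) + o(92)) = sqrt((22564 - 4461) + 224*sqrt(92)/19) = sqrt(18103 + 224*(2*sqrt(23))/19) = sqrt(18103 + 448*sqrt(23)/19)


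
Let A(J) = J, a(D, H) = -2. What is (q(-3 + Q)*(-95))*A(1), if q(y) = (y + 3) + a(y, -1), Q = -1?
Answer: 285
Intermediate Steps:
q(y) = 1 + y (q(y) = (y + 3) - 2 = (3 + y) - 2 = 1 + y)
(q(-3 + Q)*(-95))*A(1) = ((1 + (-3 - 1))*(-95))*1 = ((1 - 4)*(-95))*1 = -3*(-95)*1 = 285*1 = 285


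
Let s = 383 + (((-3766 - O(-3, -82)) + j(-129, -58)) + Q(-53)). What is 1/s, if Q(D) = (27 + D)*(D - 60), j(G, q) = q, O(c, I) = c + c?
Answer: -1/497 ≈ -0.0020121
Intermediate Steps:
O(c, I) = 2*c
Q(D) = (-60 + D)*(27 + D) (Q(D) = (27 + D)*(-60 + D) = (-60 + D)*(27 + D))
s = -497 (s = 383 + (((-3766 - 2*(-3)) - 58) + (-1620 + (-53)² - 33*(-53))) = 383 + (((-3766 - 1*(-6)) - 58) + (-1620 + 2809 + 1749)) = 383 + (((-3766 + 6) - 58) + 2938) = 383 + ((-3760 - 58) + 2938) = 383 + (-3818 + 2938) = 383 - 880 = -497)
1/s = 1/(-497) = -1/497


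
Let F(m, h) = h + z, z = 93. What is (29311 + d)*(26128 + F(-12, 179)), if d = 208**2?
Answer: 1915980000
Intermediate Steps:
d = 43264
F(m, h) = 93 + h (F(m, h) = h + 93 = 93 + h)
(29311 + d)*(26128 + F(-12, 179)) = (29311 + 43264)*(26128 + (93 + 179)) = 72575*(26128 + 272) = 72575*26400 = 1915980000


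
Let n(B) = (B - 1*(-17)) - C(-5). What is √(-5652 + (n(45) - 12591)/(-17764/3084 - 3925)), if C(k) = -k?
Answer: 3*I*√360293476585677/757654 ≈ 75.159*I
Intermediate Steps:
n(B) = 12 + B (n(B) = (B - 1*(-17)) - (-1)*(-5) = (B + 17) - 1*5 = (17 + B) - 5 = 12 + B)
√(-5652 + (n(45) - 12591)/(-17764/3084 - 3925)) = √(-5652 + ((12 + 45) - 12591)/(-17764/3084 - 3925)) = √(-5652 + (57 - 12591)/(-17764*1/3084 - 3925)) = √(-5652 - 12534/(-4441/771 - 3925)) = √(-5652 - 12534/(-3030616/771)) = √(-5652 - 12534*(-771/3030616)) = √(-5652 + 4831857/1515308) = √(-8559688959/1515308) = 3*I*√360293476585677/757654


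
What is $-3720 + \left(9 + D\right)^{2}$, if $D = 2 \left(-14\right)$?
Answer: $-3359$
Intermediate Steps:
$D = -28$
$-3720 + \left(9 + D\right)^{2} = -3720 + \left(9 - 28\right)^{2} = -3720 + \left(-19\right)^{2} = -3720 + 361 = -3359$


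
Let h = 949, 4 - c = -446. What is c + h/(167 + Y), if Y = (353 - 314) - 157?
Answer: 22999/49 ≈ 469.37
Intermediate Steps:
c = 450 (c = 4 - 1*(-446) = 4 + 446 = 450)
Y = -118 (Y = 39 - 157 = -118)
c + h/(167 + Y) = 450 + 949/(167 - 118) = 450 + 949/49 = 22999/49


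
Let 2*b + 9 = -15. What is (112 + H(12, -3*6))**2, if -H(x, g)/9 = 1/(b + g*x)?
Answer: 72505225/5776 ≈ 12553.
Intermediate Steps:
b = -12 (b = -9/2 + (1/2)*(-15) = -9/2 - 15/2 = -12)
H(x, g) = -9/(-12 + g*x)
(112 + H(12, -3*6))**2 = (112 - 9/(-12 - 3*6*12))**2 = (112 - 9/(-12 - 18*12))**2 = (112 - 9/(-12 - 216))**2 = (112 - 9/(-228))**2 = (112 - 9*(-1/228))**2 = (112 + 3/76)**2 = (8515/76)**2 = 72505225/5776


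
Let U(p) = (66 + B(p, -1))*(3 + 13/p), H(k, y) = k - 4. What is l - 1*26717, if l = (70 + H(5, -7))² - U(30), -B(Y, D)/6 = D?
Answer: -109616/5 ≈ -21923.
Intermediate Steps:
B(Y, D) = -6*D
H(k, y) = -4 + k
U(p) = 216 + 936/p (U(p) = (66 - 6*(-1))*(3 + 13/p) = (66 + 6)*(3 + 13/p) = 72*(3 + 13/p) = 216 + 936/p)
l = 23969/5 (l = (70 + (-4 + 5))² - (216 + 936/30) = (70 + 1)² - (216 + 936*(1/30)) = 71² - (216 + 156/5) = 5041 - 1*1236/5 = 5041 - 1236/5 = 23969/5 ≈ 4793.8)
l - 1*26717 = 23969/5 - 1*26717 = 23969/5 - 26717 = -109616/5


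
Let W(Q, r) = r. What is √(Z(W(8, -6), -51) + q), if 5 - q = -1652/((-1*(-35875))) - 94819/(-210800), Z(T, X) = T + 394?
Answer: 363*√13909830355/2160700 ≈ 19.814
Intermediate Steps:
Z(T, X) = 394 + T
q = 198622057/43214000 (q = 5 - (-1652/((-1*(-35875))) - 94819/(-210800)) = 5 - (-1652/35875 - 94819*(-1/210800)) = 5 - (-1652*1/35875 + 94819/210800) = 5 - (-236/5125 + 94819/210800) = 5 - 1*17447943/43214000 = 5 - 17447943/43214000 = 198622057/43214000 ≈ 4.5962)
√(Z(W(8, -6), -51) + q) = √((394 - 6) + 198622057/43214000) = √(388 + 198622057/43214000) = √(16965654057/43214000) = 363*√13909830355/2160700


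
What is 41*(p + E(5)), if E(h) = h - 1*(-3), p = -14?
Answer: -246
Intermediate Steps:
E(h) = 3 + h (E(h) = h + 3 = 3 + h)
41*(p + E(5)) = 41*(-14 + (3 + 5)) = 41*(-14 + 8) = 41*(-6) = -246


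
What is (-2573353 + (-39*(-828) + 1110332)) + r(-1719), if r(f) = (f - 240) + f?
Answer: -1434407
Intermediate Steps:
r(f) = -240 + 2*f (r(f) = (-240 + f) + f = -240 + 2*f)
(-2573353 + (-39*(-828) + 1110332)) + r(-1719) = (-2573353 + (-39*(-828) + 1110332)) + (-240 + 2*(-1719)) = (-2573353 + (32292 + 1110332)) + (-240 - 3438) = (-2573353 + 1142624) - 3678 = -1430729 - 3678 = -1434407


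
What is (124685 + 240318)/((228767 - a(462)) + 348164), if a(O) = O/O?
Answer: 365003/576930 ≈ 0.63266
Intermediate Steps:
a(O) = 1
(124685 + 240318)/((228767 - a(462)) + 348164) = (124685 + 240318)/((228767 - 1*1) + 348164) = 365003/((228767 - 1) + 348164) = 365003/(228766 + 348164) = 365003/576930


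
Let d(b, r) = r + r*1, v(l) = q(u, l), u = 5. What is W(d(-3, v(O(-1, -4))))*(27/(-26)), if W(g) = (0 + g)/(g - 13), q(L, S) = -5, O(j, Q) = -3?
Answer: -135/299 ≈ -0.45151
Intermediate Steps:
v(l) = -5
d(b, r) = 2*r (d(b, r) = r + r = 2*r)
W(g) = g/(-13 + g)
W(d(-3, v(O(-1, -4))))*(27/(-26)) = ((2*(-5))/(-13 + 2*(-5)))*(27/(-26)) = (-10/(-13 - 10))*(27*(-1/26)) = -10/(-23)*(-27/26) = -10*(-1/23)*(-27/26) = (10/23)*(-27/26) = -135/299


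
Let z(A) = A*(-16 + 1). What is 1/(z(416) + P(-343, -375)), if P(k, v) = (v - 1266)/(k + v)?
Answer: -718/4478679 ≈ -0.00016032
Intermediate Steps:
z(A) = -15*A (z(A) = A*(-15) = -15*A)
P(k, v) = (-1266 + v)/(k + v)
1/(z(416) + P(-343, -375)) = 1/(-15*416 + (-1266 - 375)/(-343 - 375)) = 1/(-6240 - 1641/(-718)) = 1/(-6240 - 1/718*(-1641)) = 1/(-6240 + 1641/718) = 1/(-4478679/718) = -718/4478679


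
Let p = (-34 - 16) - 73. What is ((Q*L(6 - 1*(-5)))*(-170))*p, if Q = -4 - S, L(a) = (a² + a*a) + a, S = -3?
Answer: -5290230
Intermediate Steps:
L(a) = a + 2*a² (L(a) = (a² + a²) + a = 2*a² + a = a + 2*a²)
Q = -1 (Q = -4 - 1*(-3) = -4 + 3 = -1)
p = -123 (p = -50 - 73 = -123)
((Q*L(6 - 1*(-5)))*(-170))*p = (-(6 - 1*(-5))*(1 + 2*(6 - 1*(-5)))*(-170))*(-123) = (-(6 + 5)*(1 + 2*(6 + 5))*(-170))*(-123) = (-11*(1 + 2*11)*(-170))*(-123) = (-11*(1 + 22)*(-170))*(-123) = (-11*23*(-170))*(-123) = (-1*253*(-170))*(-123) = -253*(-170)*(-123) = 43010*(-123) = -5290230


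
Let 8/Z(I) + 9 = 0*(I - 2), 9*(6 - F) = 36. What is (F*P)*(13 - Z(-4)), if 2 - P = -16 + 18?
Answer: 0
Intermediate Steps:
F = 2 (F = 6 - 1/9*36 = 6 - 4 = 2)
P = 0 (P = 2 - (-16 + 18) = 2 - 1*2 = 2 - 2 = 0)
Z(I) = -8/9 (Z(I) = 8/(-9 + 0*(I - 2)) = 8/(-9 + 0*(-2 + I)) = 8/(-9 + 0) = 8/(-9) = 8*(-1/9) = -8/9)
(F*P)*(13 - Z(-4)) = (2*0)*(13 - 1*(-8/9)) = 0*(13 + 8/9) = 0*(125/9) = 0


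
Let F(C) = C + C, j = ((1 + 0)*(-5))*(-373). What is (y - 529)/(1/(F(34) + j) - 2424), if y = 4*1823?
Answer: -13072879/4685591 ≈ -2.7900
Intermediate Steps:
j = 1865 (j = (1*(-5))*(-373) = -5*(-373) = 1865)
F(C) = 2*C
y = 7292
(y - 529)/(1/(F(34) + j) - 2424) = (7292 - 529)/(1/(2*34 + 1865) - 2424) = 6763/(1/(68 + 1865) - 2424) = 6763/(1/1933 - 2424) = 6763/(-4685591/1933) = 6763*(-1933/4685591) = -13072879/4685591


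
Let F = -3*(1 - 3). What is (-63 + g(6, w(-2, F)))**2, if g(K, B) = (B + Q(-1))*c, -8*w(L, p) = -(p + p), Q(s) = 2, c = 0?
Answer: 3969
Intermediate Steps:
F = 6 (F = -3*(-2) = 6)
w(L, p) = p/4 (w(L, p) = -(-1)*(p + p)/8 = -(-1)*2*p/8 = -(-1)*p/4 = p/4)
g(K, B) = 0 (g(K, B) = (B + 2)*0 = (2 + B)*0 = 0)
(-63 + g(6, w(-2, F)))**2 = (-63 + 0)**2 = (-63)**2 = 3969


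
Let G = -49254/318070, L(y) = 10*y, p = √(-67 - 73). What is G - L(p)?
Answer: -24627/159035 - 20*I*√35 ≈ -0.15485 - 118.32*I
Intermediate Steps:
p = 2*I*√35 (p = √(-140) = 2*I*√35 ≈ 11.832*I)
G = -24627/159035 (G = -49254*1/318070 = -24627/159035 ≈ -0.15485)
G - L(p) = -24627/159035 - 10*2*I*√35 = -24627/159035 - 20*I*√35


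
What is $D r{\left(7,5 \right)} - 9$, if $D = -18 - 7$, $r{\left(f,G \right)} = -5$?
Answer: $116$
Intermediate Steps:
$D = -25$
$D r{\left(7,5 \right)} - 9 = \left(-25\right) \left(-5\right) - 9 = 125 - 9 = 116$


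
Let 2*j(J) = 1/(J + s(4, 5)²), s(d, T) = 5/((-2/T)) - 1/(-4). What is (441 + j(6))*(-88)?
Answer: -8809480/227 ≈ -38808.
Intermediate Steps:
s(d, T) = ¼ - 5*T/2 (s(d, T) = 5*(-T/2) - 1*(-¼) = -5*T/2 + ¼ = ¼ - 5*T/2)
j(J) = 1/(2*(2401/16 + J)) (j(J) = 1/(2*(J + (¼ - 5/2*5)²)) = 1/(2*(J + (¼ - 25/2)²)) = 1/(2*(J + (-49/4)²)) = 1/(2*(J + 2401/16)) = 1/(2*(2401/16 + J)))
(441 + j(6))*(-88) = (441 + 8/(2401 + 16*6))*(-88) = (441 + 8/(2401 + 96))*(-88) = (441 + 8/2497)*(-88) = (1101185/2497)*(-88) = -8809480/227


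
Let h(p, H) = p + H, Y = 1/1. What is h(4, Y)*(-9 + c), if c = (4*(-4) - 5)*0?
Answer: -45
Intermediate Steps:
Y = 1
c = 0 (c = (-16 - 5)*0 = -21*0 = 0)
h(p, H) = H + p
h(4, Y)*(-9 + c) = (1 + 4)*(-9 + 0) = 5*(-9) = -45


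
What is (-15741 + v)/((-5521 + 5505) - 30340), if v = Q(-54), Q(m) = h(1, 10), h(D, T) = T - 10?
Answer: 15741/30356 ≈ 0.51855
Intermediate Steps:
h(D, T) = -10 + T
Q(m) = 0 (Q(m) = -10 + 10 = 0)
v = 0
(-15741 + v)/((-5521 + 5505) - 30340) = (-15741 + 0)/((-5521 + 5505) - 30340) = -15741/(-16 - 30340) = -15741/(-30356) = -15741*(-1/30356) = 15741/30356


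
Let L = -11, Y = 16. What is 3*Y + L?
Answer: 37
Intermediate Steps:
3*Y + L = 3*16 - 11 = 48 - 11 = 37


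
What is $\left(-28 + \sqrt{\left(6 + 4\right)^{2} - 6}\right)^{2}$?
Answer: $\left(28 - \sqrt{94}\right)^{2} \approx 335.06$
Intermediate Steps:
$\left(-28 + \sqrt{\left(6 + 4\right)^{2} - 6}\right)^{2} = \left(-28 + \sqrt{10^{2} - 6}\right)^{2} = \left(-28 + \sqrt{100 - 6}\right)^{2} = \left(-28 + \sqrt{94}\right)^{2}$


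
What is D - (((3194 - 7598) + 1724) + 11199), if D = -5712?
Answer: -14231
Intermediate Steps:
D - (((3194 - 7598) + 1724) + 11199) = -5712 - (((3194 - 7598) + 1724) + 11199) = -5712 - ((-4404 + 1724) + 11199) = -5712 - (-2680 + 11199) = -5712 - 1*8519 = -5712 - 8519 = -14231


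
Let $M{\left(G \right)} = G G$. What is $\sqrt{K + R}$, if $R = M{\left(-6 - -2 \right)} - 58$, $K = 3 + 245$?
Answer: $\sqrt{206} \approx 14.353$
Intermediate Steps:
$M{\left(G \right)} = G^{2}$
$K = 248$
$R = -42$ ($R = \left(-6 - -2\right)^{2} - 58 = \left(-6 + 2\right)^{2} - 58 = \left(-4\right)^{2} - 58 = 16 - 58 = -42$)
$\sqrt{K + R} = \sqrt{248 - 42} = \sqrt{206}$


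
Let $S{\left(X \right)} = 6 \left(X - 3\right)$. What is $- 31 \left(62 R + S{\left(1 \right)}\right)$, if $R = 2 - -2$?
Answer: $-7316$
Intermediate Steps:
$S{\left(X \right)} = -18 + 6 X$ ($S{\left(X \right)} = 6 \left(-3 + X\right) = -18 + 6 X$)
$R = 4$ ($R = 2 + 2 = 4$)
$- 31 \left(62 R + S{\left(1 \right)}\right) = - 31 \left(62 \cdot 4 + \left(-18 + 6 \cdot 1\right)\right) = - 31 \left(248 + \left(-18 + 6\right)\right) = - 31 \left(248 - 12\right) = \left(-31\right) 236 = -7316$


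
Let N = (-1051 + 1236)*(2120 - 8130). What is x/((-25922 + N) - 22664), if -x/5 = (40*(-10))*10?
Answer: -5000/290109 ≈ -0.017235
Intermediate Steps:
x = 20000 (x = -5*40*(-10)*10 = -(-2000)*10 = -5*(-4000) = 20000)
N = -1111850 (N = 185*(-6010) = -1111850)
x/((-25922 + N) - 22664) = 20000/((-25922 - 1111850) - 22664) = 20000/(-1137772 - 22664) = 20000/(-1160436) = 20000*(-1/1160436) = -5000/290109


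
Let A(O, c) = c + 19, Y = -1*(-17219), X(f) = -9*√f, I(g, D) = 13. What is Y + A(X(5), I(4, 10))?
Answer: 17251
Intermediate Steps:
Y = 17219
A(O, c) = 19 + c
Y + A(X(5), I(4, 10)) = 17219 + (19 + 13) = 17219 + 32 = 17251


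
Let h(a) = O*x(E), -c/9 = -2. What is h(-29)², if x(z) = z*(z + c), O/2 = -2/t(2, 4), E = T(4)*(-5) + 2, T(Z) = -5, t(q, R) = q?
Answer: 5904900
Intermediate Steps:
c = 18 (c = -9*(-2) = 18)
E = 27 (E = -5*(-5) + 2 = 25 + 2 = 27)
O = -2 (O = 2*(-2/2) = 2*(-2*½) = 2*(-1) = -2)
x(z) = z*(18 + z) (x(z) = z*(z + 18) = z*(18 + z))
h(a) = -2430 (h(a) = -54*(18 + 27) = -54*45 = -2*1215 = -2430)
h(-29)² = (-2430)² = 5904900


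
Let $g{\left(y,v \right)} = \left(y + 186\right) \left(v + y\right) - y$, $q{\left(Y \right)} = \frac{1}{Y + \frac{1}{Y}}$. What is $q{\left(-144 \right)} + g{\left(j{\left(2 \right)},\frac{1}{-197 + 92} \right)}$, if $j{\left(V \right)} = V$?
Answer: $\frac{810428314}{2177385} \approx 372.2$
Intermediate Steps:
$g{\left(y,v \right)} = - y + \left(186 + y\right) \left(v + y\right)$ ($g{\left(y,v \right)} = \left(186 + y\right) \left(v + y\right) - y = - y + \left(186 + y\right) \left(v + y\right)$)
$q{\left(-144 \right)} + g{\left(j{\left(2 \right)},\frac{1}{-197 + 92} \right)} = - \frac{144}{1 + \left(-144\right)^{2}} + \left(2^{2} + 185 \cdot 2 + \frac{186}{-197 + 92} + \frac{1}{-197 + 92} \cdot 2\right) = - \frac{144}{1 + 20736} + \left(4 + 370 + \frac{186}{-105} + \frac{1}{-105} \cdot 2\right) = - \frac{144}{20737} + \left(4 + 370 + 186 \left(- \frac{1}{105}\right) - \frac{2}{105}\right) = \left(-144\right) \frac{1}{20737} + \left(4 + 370 - \frac{62}{35} - \frac{2}{105}\right) = - \frac{144}{20737} + \frac{39082}{105} = \frac{810428314}{2177385}$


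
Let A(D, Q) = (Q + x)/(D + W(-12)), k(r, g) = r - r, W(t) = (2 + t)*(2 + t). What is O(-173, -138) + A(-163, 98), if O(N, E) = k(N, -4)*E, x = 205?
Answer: -101/21 ≈ -4.8095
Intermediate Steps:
W(t) = (2 + t)²
k(r, g) = 0
O(N, E) = 0 (O(N, E) = 0*E = 0)
A(D, Q) = (205 + Q)/(100 + D) (A(D, Q) = (Q + 205)/(D + (2 - 12)²) = (205 + Q)/(D + (-10)²) = (205 + Q)/(D + 100) = (205 + Q)/(100 + D))
O(-173, -138) + A(-163, 98) = 0 + (205 + 98)/(100 - 163) = 0 + 303/(-63) = 0 - 1/63*303 = 0 - 101/21 = -101/21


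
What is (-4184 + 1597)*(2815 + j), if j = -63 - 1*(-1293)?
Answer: -10464415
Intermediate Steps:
j = 1230 (j = -63 + 1293 = 1230)
(-4184 + 1597)*(2815 + j) = (-4184 + 1597)*(2815 + 1230) = -2587*4045 = -10464415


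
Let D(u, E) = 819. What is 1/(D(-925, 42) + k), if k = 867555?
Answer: 1/868374 ≈ 1.1516e-6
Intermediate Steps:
1/(D(-925, 42) + k) = 1/(819 + 867555) = 1/868374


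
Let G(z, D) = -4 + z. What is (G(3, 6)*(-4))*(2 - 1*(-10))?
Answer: 48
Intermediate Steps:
(G(3, 6)*(-4))*(2 - 1*(-10)) = ((-4 + 3)*(-4))*(2 - 1*(-10)) = (-1*(-4))*(2 + 10) = 4*12 = 48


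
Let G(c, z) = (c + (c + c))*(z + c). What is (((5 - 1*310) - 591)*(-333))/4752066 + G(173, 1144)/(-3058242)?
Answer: -11796287169/73398827414 ≈ -0.16071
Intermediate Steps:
G(c, z) = 3*c*(c + z) (G(c, z) = (c + 2*c)*(c + z) = (3*c)*(c + z) = 3*c*(c + z))
(((5 - 1*310) - 591)*(-333))/4752066 + G(173, 1144)/(-3058242) = (((5 - 1*310) - 591)*(-333))/4752066 + (3*173*(173 + 1144))/(-3058242) = (((5 - 310) - 591)*(-333))*(1/4752066) + (3*173*1317)*(-1/3058242) = ((-305 - 591)*(-333))*(1/4752066) + 683523*(-1/3058242) = -896*(-333)*(1/4752066) - 227841/1019414 = 298368*(1/4752066) - 227841/1019414 = 49728/792011 - 227841/1019414 = -11796287169/73398827414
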